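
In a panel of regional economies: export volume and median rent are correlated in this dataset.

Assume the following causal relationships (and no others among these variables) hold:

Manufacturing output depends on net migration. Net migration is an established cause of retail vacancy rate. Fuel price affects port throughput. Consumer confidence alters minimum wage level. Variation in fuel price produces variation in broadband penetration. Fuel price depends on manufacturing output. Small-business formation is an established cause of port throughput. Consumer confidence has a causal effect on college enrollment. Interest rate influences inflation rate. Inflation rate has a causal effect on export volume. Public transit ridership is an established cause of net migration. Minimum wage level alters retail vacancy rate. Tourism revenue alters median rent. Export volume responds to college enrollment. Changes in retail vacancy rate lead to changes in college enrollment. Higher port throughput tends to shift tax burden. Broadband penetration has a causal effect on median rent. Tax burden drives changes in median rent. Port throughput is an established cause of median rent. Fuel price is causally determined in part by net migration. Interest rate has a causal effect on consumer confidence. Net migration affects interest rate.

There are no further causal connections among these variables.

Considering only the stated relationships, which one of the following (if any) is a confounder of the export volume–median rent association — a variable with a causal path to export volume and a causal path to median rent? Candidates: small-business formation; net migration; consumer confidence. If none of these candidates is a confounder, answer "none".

Net migration causes export volume (net migration → interest rate → inflation rate → export volume) and also causes median rent (net migration → fuel price → port throughput → median rent); it is a common cause of both.
Each of the other candidates lacks a causal path to at least one of export volume and median rent, so they do not confound the relationship.

net migration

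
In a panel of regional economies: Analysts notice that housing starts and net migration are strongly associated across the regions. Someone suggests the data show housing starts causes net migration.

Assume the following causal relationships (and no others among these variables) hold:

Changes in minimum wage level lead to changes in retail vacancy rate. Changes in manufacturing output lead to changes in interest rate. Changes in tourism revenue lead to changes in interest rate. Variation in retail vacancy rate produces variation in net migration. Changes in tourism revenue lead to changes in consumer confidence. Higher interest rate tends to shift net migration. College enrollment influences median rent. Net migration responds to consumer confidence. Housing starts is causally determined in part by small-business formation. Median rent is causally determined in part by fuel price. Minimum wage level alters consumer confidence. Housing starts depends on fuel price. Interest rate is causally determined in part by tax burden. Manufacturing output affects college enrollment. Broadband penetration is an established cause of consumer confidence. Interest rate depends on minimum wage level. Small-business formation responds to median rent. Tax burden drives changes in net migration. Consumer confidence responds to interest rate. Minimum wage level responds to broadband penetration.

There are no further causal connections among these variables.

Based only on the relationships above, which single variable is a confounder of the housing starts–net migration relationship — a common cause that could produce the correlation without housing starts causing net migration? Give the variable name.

manufacturing output

Manufacturing output has a causal path to housing starts (manufacturing output → college enrollment → median rent → small-business formation → housing starts) and a separate causal path to net migration (manufacturing output → interest rate → net migration), so it is a common cause of both.
No stated relationship gives housing starts a causal route to net migration, so the correlation is explained by the shared upstream cause rather than a direct effect.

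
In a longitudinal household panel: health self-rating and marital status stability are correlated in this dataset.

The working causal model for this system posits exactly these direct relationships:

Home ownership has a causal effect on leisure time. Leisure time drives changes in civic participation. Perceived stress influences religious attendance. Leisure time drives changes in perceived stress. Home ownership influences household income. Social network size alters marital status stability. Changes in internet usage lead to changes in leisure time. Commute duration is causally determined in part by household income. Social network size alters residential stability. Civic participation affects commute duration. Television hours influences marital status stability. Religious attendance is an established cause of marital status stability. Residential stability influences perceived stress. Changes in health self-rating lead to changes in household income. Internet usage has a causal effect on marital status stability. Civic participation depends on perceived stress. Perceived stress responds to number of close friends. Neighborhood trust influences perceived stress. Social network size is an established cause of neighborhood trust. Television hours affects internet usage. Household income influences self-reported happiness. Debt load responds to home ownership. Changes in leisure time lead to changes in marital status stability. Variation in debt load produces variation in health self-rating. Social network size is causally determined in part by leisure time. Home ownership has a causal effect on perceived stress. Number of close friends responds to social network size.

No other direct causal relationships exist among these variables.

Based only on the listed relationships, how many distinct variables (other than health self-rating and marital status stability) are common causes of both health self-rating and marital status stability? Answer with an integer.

The common causes are: home ownership (to health self-rating via home ownership → debt load → health self-rating; to marital status stability via home ownership → leisure time → marital status stability).
Every other variable lacks a causal path to at least one of health self-rating and marital status stability.

1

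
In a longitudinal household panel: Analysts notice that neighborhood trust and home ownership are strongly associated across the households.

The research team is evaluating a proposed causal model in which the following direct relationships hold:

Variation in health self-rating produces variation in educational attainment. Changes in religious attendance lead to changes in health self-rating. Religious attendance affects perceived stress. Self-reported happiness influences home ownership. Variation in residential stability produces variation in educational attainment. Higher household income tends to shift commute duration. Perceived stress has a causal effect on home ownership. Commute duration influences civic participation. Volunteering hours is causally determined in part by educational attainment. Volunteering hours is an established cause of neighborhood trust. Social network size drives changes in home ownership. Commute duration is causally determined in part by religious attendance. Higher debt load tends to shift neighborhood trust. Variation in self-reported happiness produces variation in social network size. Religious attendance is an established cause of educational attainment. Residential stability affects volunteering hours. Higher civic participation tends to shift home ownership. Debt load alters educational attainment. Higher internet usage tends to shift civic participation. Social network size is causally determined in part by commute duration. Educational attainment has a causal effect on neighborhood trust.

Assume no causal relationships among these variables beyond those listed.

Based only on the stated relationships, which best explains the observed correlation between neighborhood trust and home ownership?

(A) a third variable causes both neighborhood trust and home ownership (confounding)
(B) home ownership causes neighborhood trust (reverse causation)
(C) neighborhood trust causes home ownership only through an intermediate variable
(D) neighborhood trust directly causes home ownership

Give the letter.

Religious attendance causes neighborhood trust (religious attendance → educational attainment → neighborhood trust) and home ownership (religious attendance → perceived stress → home ownership) — a common cause creating the correlation.
There is no stated path from neighborhood trust to home ownership or from home ownership to neighborhood trust, so neither direct nor reverse causation applies.

A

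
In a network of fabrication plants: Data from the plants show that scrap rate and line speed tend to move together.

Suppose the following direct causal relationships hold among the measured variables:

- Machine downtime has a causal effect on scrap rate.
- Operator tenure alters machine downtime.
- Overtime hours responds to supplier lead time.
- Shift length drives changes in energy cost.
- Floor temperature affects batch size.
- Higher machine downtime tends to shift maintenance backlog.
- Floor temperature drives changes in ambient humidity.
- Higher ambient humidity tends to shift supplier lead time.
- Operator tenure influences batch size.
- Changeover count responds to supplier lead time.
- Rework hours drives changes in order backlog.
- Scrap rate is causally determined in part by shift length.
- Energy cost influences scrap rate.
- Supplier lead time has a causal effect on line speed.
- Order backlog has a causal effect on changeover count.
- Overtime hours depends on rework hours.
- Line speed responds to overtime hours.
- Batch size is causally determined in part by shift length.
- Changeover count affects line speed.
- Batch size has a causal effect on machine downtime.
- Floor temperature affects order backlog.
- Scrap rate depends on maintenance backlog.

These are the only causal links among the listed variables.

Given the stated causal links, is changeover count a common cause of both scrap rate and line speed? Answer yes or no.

no

Changeover count has no stated causal path to scrap rate. A confounder must cause both variables, so changeover count does not qualify.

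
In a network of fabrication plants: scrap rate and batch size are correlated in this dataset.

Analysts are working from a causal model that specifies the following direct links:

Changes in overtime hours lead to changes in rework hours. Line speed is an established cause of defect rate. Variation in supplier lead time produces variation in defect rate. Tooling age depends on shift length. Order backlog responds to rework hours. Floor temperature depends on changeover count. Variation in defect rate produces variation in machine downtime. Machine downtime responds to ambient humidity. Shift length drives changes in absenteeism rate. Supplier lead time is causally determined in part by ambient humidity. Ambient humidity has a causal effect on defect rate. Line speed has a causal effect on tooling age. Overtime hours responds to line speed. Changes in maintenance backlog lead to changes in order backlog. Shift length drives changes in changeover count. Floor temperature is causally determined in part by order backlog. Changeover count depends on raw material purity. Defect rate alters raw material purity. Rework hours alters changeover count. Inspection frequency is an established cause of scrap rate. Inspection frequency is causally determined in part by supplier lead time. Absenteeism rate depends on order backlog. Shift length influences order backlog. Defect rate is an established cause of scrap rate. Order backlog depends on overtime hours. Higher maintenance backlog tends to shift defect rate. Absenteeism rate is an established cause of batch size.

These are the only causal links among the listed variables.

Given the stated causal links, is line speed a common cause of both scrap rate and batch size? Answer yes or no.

Line speed has a causal path to scrap rate (line speed → defect rate → scrap rate) and to batch size (line speed → overtime hours → order backlog → absenteeism rate → batch size), so it is a common cause of both — a confounder.

yes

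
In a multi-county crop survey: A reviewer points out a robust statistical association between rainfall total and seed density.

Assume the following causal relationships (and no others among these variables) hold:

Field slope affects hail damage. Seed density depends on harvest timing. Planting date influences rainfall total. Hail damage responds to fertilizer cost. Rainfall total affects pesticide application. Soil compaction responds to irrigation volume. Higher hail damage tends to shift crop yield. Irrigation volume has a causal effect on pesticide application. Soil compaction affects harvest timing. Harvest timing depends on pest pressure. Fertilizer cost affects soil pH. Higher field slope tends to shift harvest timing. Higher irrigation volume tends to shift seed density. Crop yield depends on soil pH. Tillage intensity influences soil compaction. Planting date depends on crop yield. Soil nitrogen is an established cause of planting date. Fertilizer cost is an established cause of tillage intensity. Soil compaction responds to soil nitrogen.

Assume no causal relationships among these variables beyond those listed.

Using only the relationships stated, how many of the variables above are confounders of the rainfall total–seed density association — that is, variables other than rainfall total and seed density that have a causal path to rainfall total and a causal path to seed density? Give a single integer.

The common causes are: fertilizer cost (to rainfall total via fertilizer cost → soil pH → crop yield → planting date → rainfall total; to seed density via fertilizer cost → tillage intensity → soil compaction → harvest timing → seed density); field slope (to rainfall total via field slope → hail damage → crop yield → planting date → rainfall total; to seed density via field slope → harvest timing → seed density); soil nitrogen (to rainfall total via soil nitrogen → planting date → rainfall total; to seed density via soil nitrogen → soil compaction → harvest timing → seed density).
Every other variable lacks a causal path to at least one of rainfall total and seed density.

3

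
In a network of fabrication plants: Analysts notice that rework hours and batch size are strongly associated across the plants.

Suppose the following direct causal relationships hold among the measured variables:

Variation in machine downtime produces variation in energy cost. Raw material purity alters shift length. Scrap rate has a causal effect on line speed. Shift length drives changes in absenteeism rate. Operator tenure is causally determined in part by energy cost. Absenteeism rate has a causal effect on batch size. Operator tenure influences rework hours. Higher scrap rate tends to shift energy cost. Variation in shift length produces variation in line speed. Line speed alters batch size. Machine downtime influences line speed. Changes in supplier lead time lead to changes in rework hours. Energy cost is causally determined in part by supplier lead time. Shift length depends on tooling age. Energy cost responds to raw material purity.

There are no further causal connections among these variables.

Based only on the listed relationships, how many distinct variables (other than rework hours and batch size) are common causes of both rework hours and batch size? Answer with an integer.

The common causes are: machine downtime (to rework hours via machine downtime → energy cost → operator tenure → rework hours; to batch size via machine downtime → line speed → batch size); raw material purity (to rework hours via raw material purity → energy cost → operator tenure → rework hours; to batch size via raw material purity → shift length → absenteeism rate → batch size); scrap rate (to rework hours via scrap rate → energy cost → operator tenure → rework hours; to batch size via scrap rate → line speed → batch size).
Every other variable lacks a causal path to at least one of rework hours and batch size.

3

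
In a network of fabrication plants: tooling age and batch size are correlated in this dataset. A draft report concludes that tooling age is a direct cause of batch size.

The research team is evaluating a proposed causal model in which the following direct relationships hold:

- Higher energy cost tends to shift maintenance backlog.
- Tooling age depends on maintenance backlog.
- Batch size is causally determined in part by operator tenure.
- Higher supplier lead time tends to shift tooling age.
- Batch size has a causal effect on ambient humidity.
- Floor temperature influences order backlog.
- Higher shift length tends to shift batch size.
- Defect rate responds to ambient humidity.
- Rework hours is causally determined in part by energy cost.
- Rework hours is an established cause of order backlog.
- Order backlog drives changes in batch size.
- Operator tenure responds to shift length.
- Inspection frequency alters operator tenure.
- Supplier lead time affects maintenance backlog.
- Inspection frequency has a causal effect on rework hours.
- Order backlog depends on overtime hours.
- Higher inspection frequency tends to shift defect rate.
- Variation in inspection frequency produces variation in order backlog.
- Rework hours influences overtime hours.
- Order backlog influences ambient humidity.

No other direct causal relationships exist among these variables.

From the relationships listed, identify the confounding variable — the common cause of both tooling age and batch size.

energy cost

Energy cost has a causal path to tooling age (energy cost → maintenance backlog → tooling age) and a separate causal path to batch size (energy cost → rework hours → order backlog → batch size), so it is a common cause of both.
No stated relationship gives tooling age a causal route to batch size, so the correlation is explained by the shared upstream cause rather than a direct effect.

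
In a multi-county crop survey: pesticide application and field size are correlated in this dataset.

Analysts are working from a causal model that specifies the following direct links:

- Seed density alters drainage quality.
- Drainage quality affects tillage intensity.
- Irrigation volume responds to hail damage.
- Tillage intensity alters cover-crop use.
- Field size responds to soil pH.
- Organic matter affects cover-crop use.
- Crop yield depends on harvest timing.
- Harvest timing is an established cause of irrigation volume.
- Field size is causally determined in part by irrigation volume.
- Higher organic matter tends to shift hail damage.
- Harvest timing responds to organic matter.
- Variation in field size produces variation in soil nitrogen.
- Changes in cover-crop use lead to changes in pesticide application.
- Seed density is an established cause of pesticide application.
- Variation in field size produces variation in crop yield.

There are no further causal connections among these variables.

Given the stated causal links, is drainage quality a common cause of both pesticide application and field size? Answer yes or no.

Drainage quality has no stated causal path to field size. A confounder must cause both variables, so drainage quality does not qualify.

no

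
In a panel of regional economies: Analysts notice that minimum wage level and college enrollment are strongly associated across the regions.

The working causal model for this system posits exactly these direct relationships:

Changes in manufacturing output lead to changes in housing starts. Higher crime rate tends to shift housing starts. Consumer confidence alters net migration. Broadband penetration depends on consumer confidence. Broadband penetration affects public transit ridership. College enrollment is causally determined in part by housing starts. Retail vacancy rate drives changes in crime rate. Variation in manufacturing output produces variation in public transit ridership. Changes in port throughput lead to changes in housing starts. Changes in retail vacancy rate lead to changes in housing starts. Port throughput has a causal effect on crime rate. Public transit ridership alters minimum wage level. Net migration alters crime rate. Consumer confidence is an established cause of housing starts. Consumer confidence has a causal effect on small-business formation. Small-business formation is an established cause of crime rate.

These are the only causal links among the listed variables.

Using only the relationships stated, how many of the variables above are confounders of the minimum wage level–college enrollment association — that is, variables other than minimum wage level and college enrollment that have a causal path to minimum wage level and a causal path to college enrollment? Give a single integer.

2

The common causes are: consumer confidence (to minimum wage level via consumer confidence → broadband penetration → public transit ridership → minimum wage level; to college enrollment via consumer confidence → housing starts → college enrollment); manufacturing output (to minimum wage level via manufacturing output → public transit ridership → minimum wage level; to college enrollment via manufacturing output → housing starts → college enrollment).
Every other variable lacks a causal path to at least one of minimum wage level and college enrollment.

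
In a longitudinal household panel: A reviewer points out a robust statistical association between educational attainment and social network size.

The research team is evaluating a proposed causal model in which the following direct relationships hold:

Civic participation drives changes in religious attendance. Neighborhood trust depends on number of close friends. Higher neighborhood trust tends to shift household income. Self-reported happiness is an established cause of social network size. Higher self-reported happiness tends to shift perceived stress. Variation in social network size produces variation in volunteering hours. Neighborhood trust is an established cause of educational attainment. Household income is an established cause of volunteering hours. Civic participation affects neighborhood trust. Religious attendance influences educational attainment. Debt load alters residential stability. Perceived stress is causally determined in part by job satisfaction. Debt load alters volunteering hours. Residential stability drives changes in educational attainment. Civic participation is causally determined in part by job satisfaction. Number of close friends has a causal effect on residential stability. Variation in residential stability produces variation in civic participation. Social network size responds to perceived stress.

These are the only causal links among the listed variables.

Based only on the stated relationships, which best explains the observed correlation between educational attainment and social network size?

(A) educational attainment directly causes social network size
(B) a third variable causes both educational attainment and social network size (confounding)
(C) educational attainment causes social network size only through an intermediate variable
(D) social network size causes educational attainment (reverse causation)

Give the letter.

Job satisfaction causes educational attainment (job satisfaction → civic participation → neighborhood trust → educational attainment) and social network size (job satisfaction → perceived stress → social network size) — a common cause creating the correlation.
There is no stated path from educational attainment to social network size or from social network size to educational attainment, so neither direct nor reverse causation applies.

B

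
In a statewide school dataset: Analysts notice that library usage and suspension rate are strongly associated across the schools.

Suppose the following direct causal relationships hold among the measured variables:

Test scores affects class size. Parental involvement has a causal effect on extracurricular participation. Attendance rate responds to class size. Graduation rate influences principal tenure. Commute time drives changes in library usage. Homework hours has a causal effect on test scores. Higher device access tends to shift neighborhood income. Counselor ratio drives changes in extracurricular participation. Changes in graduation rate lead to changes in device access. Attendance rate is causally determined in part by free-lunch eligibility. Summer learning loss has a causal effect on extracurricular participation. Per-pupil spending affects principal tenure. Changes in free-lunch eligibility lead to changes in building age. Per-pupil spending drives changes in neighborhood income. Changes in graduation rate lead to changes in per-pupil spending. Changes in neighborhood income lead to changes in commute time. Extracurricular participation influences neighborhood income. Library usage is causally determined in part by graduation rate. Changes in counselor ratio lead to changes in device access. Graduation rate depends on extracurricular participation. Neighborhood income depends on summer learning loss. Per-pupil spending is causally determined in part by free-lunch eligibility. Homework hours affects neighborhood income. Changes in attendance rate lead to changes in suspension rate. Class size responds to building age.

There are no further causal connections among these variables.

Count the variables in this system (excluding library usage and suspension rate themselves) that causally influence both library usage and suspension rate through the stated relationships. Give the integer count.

The common causes are: free-lunch eligibility (to library usage via free-lunch eligibility → per-pupil spending → neighborhood income → commute time → library usage; to suspension rate via free-lunch eligibility → attendance rate → suspension rate); homework hours (to library usage via homework hours → neighborhood income → commute time → library usage; to suspension rate via homework hours → test scores → class size → attendance rate → suspension rate).
Every other variable lacks a causal path to at least one of library usage and suspension rate.

2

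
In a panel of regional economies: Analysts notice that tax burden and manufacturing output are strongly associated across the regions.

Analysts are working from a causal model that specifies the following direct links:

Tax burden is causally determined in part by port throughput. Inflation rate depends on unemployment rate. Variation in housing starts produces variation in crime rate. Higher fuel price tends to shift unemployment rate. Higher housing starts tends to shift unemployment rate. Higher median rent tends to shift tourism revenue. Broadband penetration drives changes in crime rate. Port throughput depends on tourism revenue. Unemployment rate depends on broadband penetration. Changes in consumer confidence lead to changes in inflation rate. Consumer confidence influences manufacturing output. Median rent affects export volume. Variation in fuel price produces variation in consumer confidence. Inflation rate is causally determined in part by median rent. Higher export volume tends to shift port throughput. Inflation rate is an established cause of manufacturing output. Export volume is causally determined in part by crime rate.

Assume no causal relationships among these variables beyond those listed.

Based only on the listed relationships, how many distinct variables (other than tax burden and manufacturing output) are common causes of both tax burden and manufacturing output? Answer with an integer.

3

The common causes are: broadband penetration (to tax burden via broadband penetration → crime rate → export volume → port throughput → tax burden; to manufacturing output via broadband penetration → unemployment rate → inflation rate → manufacturing output); housing starts (to tax burden via housing starts → crime rate → export volume → port throughput → tax burden; to manufacturing output via housing starts → unemployment rate → inflation rate → manufacturing output); median rent (to tax burden via median rent → tourism revenue → port throughput → tax burden; to manufacturing output via median rent → inflation rate → manufacturing output).
Every other variable lacks a causal path to at least one of tax burden and manufacturing output.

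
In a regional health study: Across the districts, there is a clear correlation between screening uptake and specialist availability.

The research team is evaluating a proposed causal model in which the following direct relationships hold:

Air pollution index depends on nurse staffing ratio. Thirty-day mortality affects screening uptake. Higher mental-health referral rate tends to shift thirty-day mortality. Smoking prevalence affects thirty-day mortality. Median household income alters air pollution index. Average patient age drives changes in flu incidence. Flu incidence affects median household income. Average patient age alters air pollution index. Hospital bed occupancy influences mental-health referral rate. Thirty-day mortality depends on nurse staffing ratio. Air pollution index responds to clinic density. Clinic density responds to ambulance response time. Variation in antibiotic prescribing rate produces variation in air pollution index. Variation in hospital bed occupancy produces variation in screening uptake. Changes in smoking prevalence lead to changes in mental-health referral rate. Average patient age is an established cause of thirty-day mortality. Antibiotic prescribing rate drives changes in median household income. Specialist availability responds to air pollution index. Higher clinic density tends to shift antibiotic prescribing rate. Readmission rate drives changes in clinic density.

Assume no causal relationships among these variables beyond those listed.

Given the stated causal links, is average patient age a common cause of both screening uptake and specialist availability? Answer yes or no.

yes

Average patient age has a causal path to screening uptake (average patient age → thirty-day mortality → screening uptake) and to specialist availability (average patient age → air pollution index → specialist availability), so it is a common cause of both — a confounder.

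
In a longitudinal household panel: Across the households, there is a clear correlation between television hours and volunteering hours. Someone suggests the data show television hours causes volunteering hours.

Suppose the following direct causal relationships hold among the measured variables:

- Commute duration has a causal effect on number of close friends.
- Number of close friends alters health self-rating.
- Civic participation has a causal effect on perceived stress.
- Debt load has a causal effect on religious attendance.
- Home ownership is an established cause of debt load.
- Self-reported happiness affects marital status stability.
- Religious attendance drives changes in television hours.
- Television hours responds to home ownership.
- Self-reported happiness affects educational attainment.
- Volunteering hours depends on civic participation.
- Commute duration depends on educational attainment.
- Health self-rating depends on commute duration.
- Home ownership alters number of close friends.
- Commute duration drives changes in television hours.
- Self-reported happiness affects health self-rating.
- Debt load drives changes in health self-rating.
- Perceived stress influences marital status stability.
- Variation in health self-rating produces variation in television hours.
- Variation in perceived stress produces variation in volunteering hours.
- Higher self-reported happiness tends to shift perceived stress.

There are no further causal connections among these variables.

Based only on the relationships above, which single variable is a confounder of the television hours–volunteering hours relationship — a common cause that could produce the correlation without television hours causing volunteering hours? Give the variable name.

Self-reported happiness has a causal path to television hours (self-reported happiness → health self-rating → television hours) and a separate causal path to volunteering hours (self-reported happiness → perceived stress → volunteering hours), so it is a common cause of both.
No stated relationship gives television hours a causal route to volunteering hours, so the correlation is explained by the shared upstream cause rather than a direct effect.

self-reported happiness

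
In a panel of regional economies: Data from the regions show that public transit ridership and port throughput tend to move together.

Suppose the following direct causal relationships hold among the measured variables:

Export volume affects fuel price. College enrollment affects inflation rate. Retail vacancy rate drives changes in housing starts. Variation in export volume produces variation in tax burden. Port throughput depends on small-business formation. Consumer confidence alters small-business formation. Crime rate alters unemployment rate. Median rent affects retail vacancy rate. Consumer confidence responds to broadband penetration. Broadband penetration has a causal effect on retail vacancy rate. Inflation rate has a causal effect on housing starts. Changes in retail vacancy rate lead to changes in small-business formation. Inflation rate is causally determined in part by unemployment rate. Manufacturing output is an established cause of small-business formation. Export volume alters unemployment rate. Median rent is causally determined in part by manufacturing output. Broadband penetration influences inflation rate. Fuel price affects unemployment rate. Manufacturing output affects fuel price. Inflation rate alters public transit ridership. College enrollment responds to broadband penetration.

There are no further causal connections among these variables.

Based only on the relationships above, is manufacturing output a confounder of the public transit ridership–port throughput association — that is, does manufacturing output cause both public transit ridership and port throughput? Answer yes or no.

yes

Manufacturing output has a causal path to public transit ridership (manufacturing output → fuel price → unemployment rate → inflation rate → public transit ridership) and to port throughput (manufacturing output → small-business formation → port throughput), so it is a common cause of both — a confounder.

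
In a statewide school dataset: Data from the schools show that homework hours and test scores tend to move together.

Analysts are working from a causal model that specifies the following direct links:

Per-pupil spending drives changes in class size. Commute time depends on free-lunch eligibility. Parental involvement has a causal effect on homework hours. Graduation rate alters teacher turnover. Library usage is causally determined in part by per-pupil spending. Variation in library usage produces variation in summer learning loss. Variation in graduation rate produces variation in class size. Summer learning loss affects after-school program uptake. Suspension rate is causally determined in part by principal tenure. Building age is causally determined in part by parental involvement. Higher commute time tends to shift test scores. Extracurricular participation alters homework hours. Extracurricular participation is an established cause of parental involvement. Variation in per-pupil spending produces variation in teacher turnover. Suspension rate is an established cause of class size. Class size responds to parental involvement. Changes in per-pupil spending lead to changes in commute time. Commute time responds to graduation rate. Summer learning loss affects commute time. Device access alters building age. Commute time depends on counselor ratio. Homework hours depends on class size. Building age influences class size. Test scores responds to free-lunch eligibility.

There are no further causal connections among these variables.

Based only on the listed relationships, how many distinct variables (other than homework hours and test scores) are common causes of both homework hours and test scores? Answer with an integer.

The common causes are: graduation rate (to homework hours via graduation rate → class size → homework hours; to test scores via graduation rate → commute time → test scores); per-pupil spending (to homework hours via per-pupil spending → class size → homework hours; to test scores via per-pupil spending → commute time → test scores).
Every other variable lacks a causal path to at least one of homework hours and test scores.

2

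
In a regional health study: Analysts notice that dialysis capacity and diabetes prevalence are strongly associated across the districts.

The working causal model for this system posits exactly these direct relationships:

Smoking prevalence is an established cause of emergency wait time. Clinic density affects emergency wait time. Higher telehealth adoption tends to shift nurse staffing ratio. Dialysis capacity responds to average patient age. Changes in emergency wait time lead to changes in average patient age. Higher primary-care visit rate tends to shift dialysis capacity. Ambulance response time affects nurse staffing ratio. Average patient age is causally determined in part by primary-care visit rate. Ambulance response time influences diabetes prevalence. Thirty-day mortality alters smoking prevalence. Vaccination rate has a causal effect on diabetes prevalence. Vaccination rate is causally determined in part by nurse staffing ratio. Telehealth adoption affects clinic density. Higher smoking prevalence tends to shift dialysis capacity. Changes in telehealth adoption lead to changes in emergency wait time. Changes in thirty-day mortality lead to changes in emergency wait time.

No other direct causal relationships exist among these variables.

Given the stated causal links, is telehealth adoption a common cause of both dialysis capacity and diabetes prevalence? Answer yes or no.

yes

Telehealth adoption has a causal path to dialysis capacity (telehealth adoption → emergency wait time → average patient age → dialysis capacity) and to diabetes prevalence (telehealth adoption → nurse staffing ratio → vaccination rate → diabetes prevalence), so it is a common cause of both — a confounder.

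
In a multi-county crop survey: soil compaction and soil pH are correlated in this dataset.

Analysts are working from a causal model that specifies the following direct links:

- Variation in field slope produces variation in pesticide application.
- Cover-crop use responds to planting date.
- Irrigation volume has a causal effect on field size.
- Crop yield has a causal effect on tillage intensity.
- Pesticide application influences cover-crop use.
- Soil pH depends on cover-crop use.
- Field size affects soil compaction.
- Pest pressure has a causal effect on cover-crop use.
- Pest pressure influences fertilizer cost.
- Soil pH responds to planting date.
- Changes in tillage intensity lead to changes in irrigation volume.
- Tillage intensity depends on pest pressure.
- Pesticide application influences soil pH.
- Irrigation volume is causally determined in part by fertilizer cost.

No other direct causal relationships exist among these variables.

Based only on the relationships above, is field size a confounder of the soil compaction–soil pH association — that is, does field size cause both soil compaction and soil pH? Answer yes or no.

Field size has no stated causal path to soil pH. A confounder must cause both variables, so field size does not qualify.

no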